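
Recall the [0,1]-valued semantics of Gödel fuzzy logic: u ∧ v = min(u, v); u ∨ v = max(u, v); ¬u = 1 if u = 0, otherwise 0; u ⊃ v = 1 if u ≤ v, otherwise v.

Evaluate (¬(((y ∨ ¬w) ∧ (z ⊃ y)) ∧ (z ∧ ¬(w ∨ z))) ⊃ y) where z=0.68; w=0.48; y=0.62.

¬w: Gödel ¬ of 0.48 = 0 (operand ≠ 0)
(y ∨ ¬w) = max(0.62, 0) = 0.62
(z ⊃ y): 0.68 > 0.62, so result = 0.62
((y ∨ ¬w) ∧ (z ⊃ y)) = min(0.62, 0.62) = 0.62
(w ∨ z) = max(0.48, 0.68) = 0.68
¬(w ∨ z): Gödel ¬ of 0.68 = 0 (operand ≠ 0)
(z ∧ ¬(w ∨ z)) = min(0.68, 0) = 0
(((y ∨ ¬w) ∧ (z ⊃ y)) ∧ (z ∧ ¬(w ∨ z))) = min(0.62, 0) = 0
¬(((y ∨ ¬w) ∧ (z ⊃ y)) ∧ (z ∧ ¬(w ∨ z))): Gödel ¬ of 0 = 1 (operand is 0)
(¬(((y ∨ ¬w) ∧ (z ⊃ y)) ∧ (z ∧ ¬(w ∨ z))) ⊃ y): 1 > 0.62, so result = 0.62

0.62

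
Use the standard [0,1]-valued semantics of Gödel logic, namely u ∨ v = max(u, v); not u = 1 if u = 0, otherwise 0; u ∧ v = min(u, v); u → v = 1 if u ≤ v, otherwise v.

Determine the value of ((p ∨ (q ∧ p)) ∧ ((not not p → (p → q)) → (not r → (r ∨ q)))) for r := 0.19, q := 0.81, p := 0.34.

(q ∧ p) = min(0.81, 0.34) = 0.34
(p ∨ (q ∧ p)) = max(0.34, 0.34) = 0.34
not p: Gödel ¬ of 0.34 = 0 (operand ≠ 0)
not not p: Gödel ¬ of 0 = 1 (operand is 0)
(p → q): 0.34 ≤ 0.81, so result = 1
(not not p → (p → q)): 1 ≤ 1, so result = 1
not r: Gödel ¬ of 0.19 = 0 (operand ≠ 0)
(r ∨ q) = max(0.19, 0.81) = 0.81
(not r → (r ∨ q)): 0 ≤ 0.81, so result = 1
((not not p → (p → q)) → (not r → (r ∨ q))): 1 ≤ 1, so result = 1
((p ∨ (q ∧ p)) ∧ ((not not p → (p → q)) → (not r → (r ∨ q)))) = min(0.34, 1) = 0.34

0.34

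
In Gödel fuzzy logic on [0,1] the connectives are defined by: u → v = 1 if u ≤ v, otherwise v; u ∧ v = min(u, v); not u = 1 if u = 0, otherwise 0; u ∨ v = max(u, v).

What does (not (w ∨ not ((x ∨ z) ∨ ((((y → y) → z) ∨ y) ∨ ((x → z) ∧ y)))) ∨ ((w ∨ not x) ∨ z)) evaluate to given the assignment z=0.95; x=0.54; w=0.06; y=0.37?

(x ∨ z) = max(0.54, 0.95) = 0.95
(y → y): 0.37 ≤ 0.37, so result = 1
((y → y) → z): 1 > 0.95, so result = 0.95
(((y → y) → z) ∨ y) = max(0.95, 0.37) = 0.95
(x → z): 0.54 ≤ 0.95, so result = 1
((x → z) ∧ y) = min(1, 0.37) = 0.37
((((y → y) → z) ∨ y) ∨ ((x → z) ∧ y)) = max(0.95, 0.37) = 0.95
((x ∨ z) ∨ ((((y → y) → z) ∨ y) ∨ ((x → z) ∧ y))) = max(0.95, 0.95) = 0.95
not ((x ∨ z) ∨ ((((y → y) → z) ∨ y) ∨ ((x → z) ∧ y))): Gödel ¬ of 0.95 = 0 (operand ≠ 0)
(w ∨ not ((x ∨ z) ∨ ((((y → y) → z) ∨ y) ∨ ((x → z) ∧ y)))) = max(0.06, 0) = 0.06
not (w ∨ not ((x ∨ z) ∨ ((((y → y) → z) ∨ y) ∨ ((x → z) ∧ y)))): Gödel ¬ of 0.06 = 0 (operand ≠ 0)
not x: Gödel ¬ of 0.54 = 0 (operand ≠ 0)
(w ∨ not x) = max(0.06, 0) = 0.06
((w ∨ not x) ∨ z) = max(0.06, 0.95) = 0.95
(not (w ∨ not ((x ∨ z) ∨ ((((y → y) → z) ∨ y) ∨ ((x → z) ∧ y)))) ∨ ((w ∨ not x) ∨ z)) = max(0, 0.95) = 0.95

0.95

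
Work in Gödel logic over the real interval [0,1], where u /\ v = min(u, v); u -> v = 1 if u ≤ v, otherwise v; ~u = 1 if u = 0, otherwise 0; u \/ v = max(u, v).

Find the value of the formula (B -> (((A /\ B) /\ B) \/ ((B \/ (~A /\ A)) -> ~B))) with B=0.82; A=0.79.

(A /\ B) = min(0.79, 0.82) = 0.79
((A /\ B) /\ B) = min(0.79, 0.82) = 0.79
~A: Gödel ¬ of 0.79 = 0 (operand ≠ 0)
(~A /\ A) = min(0, 0.79) = 0
(B \/ (~A /\ A)) = max(0.82, 0) = 0.82
~B: Gödel ¬ of 0.82 = 0 (operand ≠ 0)
((B \/ (~A /\ A)) -> ~B): 0.82 > 0, so result = 0
(((A /\ B) /\ B) \/ ((B \/ (~A /\ A)) -> ~B)) = max(0.79, 0) = 0.79
(B -> (((A /\ B) /\ B) \/ ((B \/ (~A /\ A)) -> ~B))): 0.82 > 0.79, so result = 0.79

0.79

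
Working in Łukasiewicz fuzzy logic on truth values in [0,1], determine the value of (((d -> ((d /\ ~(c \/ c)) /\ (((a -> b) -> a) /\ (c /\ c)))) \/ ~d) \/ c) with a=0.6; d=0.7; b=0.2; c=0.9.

(c \/ c) = max(0.9, 0.9) = 0.9
~(c \/ c): Łukasiewicz ¬ gives 1 − 0.9 = 0.1
(d /\ ~(c \/ c)) = min(0.7, 0.1) = 0.1
(a -> b): min(1, 1 − 0.6 + 0.2) = 0.6
((a -> b) -> a): min(1, 1 − 0.6 + 0.6) = 1
(c /\ c) = min(0.9, 0.9) = 0.9
(((a -> b) -> a) /\ (c /\ c)) = min(1, 0.9) = 0.9
((d /\ ~(c \/ c)) /\ (((a -> b) -> a) /\ (c /\ c))) = min(0.1, 0.9) = 0.1
(d -> ((d /\ ~(c \/ c)) /\ (((a -> b) -> a) /\ (c /\ c)))): min(1, 1 − 0.7 + 0.1) = 0.4
~d: Łukasiewicz ¬ gives 1 − 0.7 = 0.3
((d -> ((d /\ ~(c \/ c)) /\ (((a -> b) -> a) /\ (c /\ c)))) \/ ~d) = max(0.4, 0.3) = 0.4
(((d -> ((d /\ ~(c \/ c)) /\ (((a -> b) -> a) /\ (c /\ c)))) \/ ~d) \/ c) = max(0.4, 0.9) = 0.9

0.90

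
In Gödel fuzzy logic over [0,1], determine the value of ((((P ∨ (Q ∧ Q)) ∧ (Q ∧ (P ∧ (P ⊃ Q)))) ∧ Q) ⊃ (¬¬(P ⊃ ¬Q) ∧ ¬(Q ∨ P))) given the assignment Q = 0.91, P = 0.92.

(Q ∧ Q) = min(0.91, 0.91) = 0.91
(P ∨ (Q ∧ Q)) = max(0.92, 0.91) = 0.92
(P ⊃ Q): 0.92 > 0.91, so result = 0.91
(P ∧ (P ⊃ Q)) = min(0.92, 0.91) = 0.91
(Q ∧ (P ∧ (P ⊃ Q))) = min(0.91, 0.91) = 0.91
((P ∨ (Q ∧ Q)) ∧ (Q ∧ (P ∧ (P ⊃ Q)))) = min(0.92, 0.91) = 0.91
(((P ∨ (Q ∧ Q)) ∧ (Q ∧ (P ∧ (P ⊃ Q)))) ∧ Q) = min(0.91, 0.91) = 0.91
¬Q: Gödel ¬ of 0.91 = 0 (operand ≠ 0)
(P ⊃ ¬Q): 0.92 > 0, so result = 0
¬(P ⊃ ¬Q): Gödel ¬ of 0 = 1 (operand is 0)
¬¬(P ⊃ ¬Q): Gödel ¬ of 1 = 0 (operand ≠ 0)
(Q ∨ P) = max(0.91, 0.92) = 0.92
¬(Q ∨ P): Gödel ¬ of 0.92 = 0 (operand ≠ 0)
(¬¬(P ⊃ ¬Q) ∧ ¬(Q ∨ P)) = min(0, 0) = 0
((((P ∨ (Q ∧ Q)) ∧ (Q ∧ (P ∧ (P ⊃ Q)))) ∧ Q) ⊃ (¬¬(P ⊃ ¬Q) ∧ ¬(Q ∨ P))): 0.91 > 0, so result = 0

0.00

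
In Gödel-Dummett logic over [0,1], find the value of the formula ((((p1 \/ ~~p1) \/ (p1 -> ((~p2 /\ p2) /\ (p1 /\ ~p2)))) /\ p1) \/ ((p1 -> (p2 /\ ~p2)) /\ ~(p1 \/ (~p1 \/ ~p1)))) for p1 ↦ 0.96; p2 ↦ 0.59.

0.96

~p1: Gödel ¬ of 0.96 = 0 (operand ≠ 0)
~~p1: Gödel ¬ of 0 = 1 (operand is 0)
(p1 \/ ~~p1) = max(0.96, 1) = 1
~p2: Gödel ¬ of 0.59 = 0 (operand ≠ 0)
(~p2 /\ p2) = min(0, 0.59) = 0
~p2: Gödel ¬ of 0.59 = 0 (operand ≠ 0)
(p1 /\ ~p2) = min(0.96, 0) = 0
((~p2 /\ p2) /\ (p1 /\ ~p2)) = min(0, 0) = 0
(p1 -> ((~p2 /\ p2) /\ (p1 /\ ~p2))): 0.96 > 0, so result = 0
((p1 \/ ~~p1) \/ (p1 -> ((~p2 /\ p2) /\ (p1 /\ ~p2)))) = max(1, 0) = 1
(((p1 \/ ~~p1) \/ (p1 -> ((~p2 /\ p2) /\ (p1 /\ ~p2)))) /\ p1) = min(1, 0.96) = 0.96
~p2: Gödel ¬ of 0.59 = 0 (operand ≠ 0)
(p2 /\ ~p2) = min(0.59, 0) = 0
(p1 -> (p2 /\ ~p2)): 0.96 > 0, so result = 0
~p1: Gödel ¬ of 0.96 = 0 (operand ≠ 0)
~p1: Gödel ¬ of 0.96 = 0 (operand ≠ 0)
(~p1 \/ ~p1) = max(0, 0) = 0
(p1 \/ (~p1 \/ ~p1)) = max(0.96, 0) = 0.96
~(p1 \/ (~p1 \/ ~p1)): Gödel ¬ of 0.96 = 0 (operand ≠ 0)
((p1 -> (p2 /\ ~p2)) /\ ~(p1 \/ (~p1 \/ ~p1))) = min(0, 0) = 0
((((p1 \/ ~~p1) \/ (p1 -> ((~p2 /\ p2) /\ (p1 /\ ~p2)))) /\ p1) \/ ((p1 -> (p2 /\ ~p2)) /\ ~(p1 \/ (~p1 \/ ~p1)))) = max(0.96, 0) = 0.96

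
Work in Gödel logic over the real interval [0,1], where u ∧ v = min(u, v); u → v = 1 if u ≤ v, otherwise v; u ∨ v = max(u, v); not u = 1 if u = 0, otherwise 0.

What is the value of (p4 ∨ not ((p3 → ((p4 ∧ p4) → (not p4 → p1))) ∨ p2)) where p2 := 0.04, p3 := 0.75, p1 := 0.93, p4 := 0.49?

0.49

(p4 ∧ p4) = min(0.49, 0.49) = 0.49
not p4: Gödel ¬ of 0.49 = 0 (operand ≠ 0)
(not p4 → p1): 0 ≤ 0.93, so result = 1
((p4 ∧ p4) → (not p4 → p1)): 0.49 ≤ 1, so result = 1
(p3 → ((p4 ∧ p4) → (not p4 → p1))): 0.75 ≤ 1, so result = 1
((p3 → ((p4 ∧ p4) → (not p4 → p1))) ∨ p2) = max(1, 0.04) = 1
not ((p3 → ((p4 ∧ p4) → (not p4 → p1))) ∨ p2): Gödel ¬ of 1 = 0 (operand ≠ 0)
(p4 ∨ not ((p3 → ((p4 ∧ p4) → (not p4 → p1))) ∨ p2)) = max(0.49, 0) = 0.49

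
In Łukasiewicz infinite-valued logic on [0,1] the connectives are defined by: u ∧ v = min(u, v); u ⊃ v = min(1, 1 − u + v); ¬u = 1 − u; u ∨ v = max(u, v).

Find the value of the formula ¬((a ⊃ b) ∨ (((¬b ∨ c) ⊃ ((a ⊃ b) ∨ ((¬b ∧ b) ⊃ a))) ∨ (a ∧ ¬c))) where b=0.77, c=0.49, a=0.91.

(a ⊃ b): min(1, 1 − 0.91 + 0.77) = 0.86
¬b: Łukasiewicz ¬ gives 1 − 0.77 = 0.23
(¬b ∨ c) = max(0.23, 0.49) = 0.49
(a ⊃ b): min(1, 1 − 0.91 + 0.77) = 0.86
¬b: Łukasiewicz ¬ gives 1 − 0.77 = 0.23
(¬b ∧ b) = min(0.23, 0.77) = 0.23
((¬b ∧ b) ⊃ a): min(1, 1 − 0.23 + 0.91) = 1
((a ⊃ b) ∨ ((¬b ∧ b) ⊃ a)) = max(0.86, 1) = 1
((¬b ∨ c) ⊃ ((a ⊃ b) ∨ ((¬b ∧ b) ⊃ a))): min(1, 1 − 0.49 + 1) = 1
¬c: Łukasiewicz ¬ gives 1 − 0.49 = 0.51
(a ∧ ¬c) = min(0.91, 0.51) = 0.51
(((¬b ∨ c) ⊃ ((a ⊃ b) ∨ ((¬b ∧ b) ⊃ a))) ∨ (a ∧ ¬c)) = max(1, 0.51) = 1
((a ⊃ b) ∨ (((¬b ∨ c) ⊃ ((a ⊃ b) ∨ ((¬b ∧ b) ⊃ a))) ∨ (a ∧ ¬c))) = max(0.86, 1) = 1
¬((a ⊃ b) ∨ (((¬b ∨ c) ⊃ ((a ⊃ b) ∨ ((¬b ∧ b) ⊃ a))) ∨ (a ∧ ¬c))): Łukasiewicz ¬ gives 1 − 1 = 0

0.00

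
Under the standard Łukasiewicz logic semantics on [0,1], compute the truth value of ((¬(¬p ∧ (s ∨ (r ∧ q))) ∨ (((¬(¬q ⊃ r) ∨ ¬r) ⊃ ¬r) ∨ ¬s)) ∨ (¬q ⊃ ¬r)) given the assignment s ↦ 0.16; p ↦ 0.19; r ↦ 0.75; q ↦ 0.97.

¬p: Łukasiewicz ¬ gives 1 − 0.19 = 0.81
(r ∧ q) = min(0.75, 0.97) = 0.75
(s ∨ (r ∧ q)) = max(0.16, 0.75) = 0.75
(¬p ∧ (s ∨ (r ∧ q))) = min(0.81, 0.75) = 0.75
¬(¬p ∧ (s ∨ (r ∧ q))): Łukasiewicz ¬ gives 1 − 0.75 = 0.25
¬q: Łukasiewicz ¬ gives 1 − 0.97 = 0.03
(¬q ⊃ r): min(1, 1 − 0.03 + 0.75) = 1
¬(¬q ⊃ r): Łukasiewicz ¬ gives 1 − 1 = 0
¬r: Łukasiewicz ¬ gives 1 − 0.75 = 0.25
(¬(¬q ⊃ r) ∨ ¬r) = max(0, 0.25) = 0.25
¬r: Łukasiewicz ¬ gives 1 − 0.75 = 0.25
((¬(¬q ⊃ r) ∨ ¬r) ⊃ ¬r): min(1, 1 − 0.25 + 0.25) = 1
¬s: Łukasiewicz ¬ gives 1 − 0.16 = 0.84
(((¬(¬q ⊃ r) ∨ ¬r) ⊃ ¬r) ∨ ¬s) = max(1, 0.84) = 1
(¬(¬p ∧ (s ∨ (r ∧ q))) ∨ (((¬(¬q ⊃ r) ∨ ¬r) ⊃ ¬r) ∨ ¬s)) = max(0.25, 1) = 1
¬q: Łukasiewicz ¬ gives 1 − 0.97 = 0.03
¬r: Łukasiewicz ¬ gives 1 − 0.75 = 0.25
(¬q ⊃ ¬r): min(1, 1 − 0.03 + 0.25) = 1
((¬(¬p ∧ (s ∨ (r ∧ q))) ∨ (((¬(¬q ⊃ r) ∨ ¬r) ⊃ ¬r) ∨ ¬s)) ∨ (¬q ⊃ ¬r)) = max(1, 1) = 1

1.00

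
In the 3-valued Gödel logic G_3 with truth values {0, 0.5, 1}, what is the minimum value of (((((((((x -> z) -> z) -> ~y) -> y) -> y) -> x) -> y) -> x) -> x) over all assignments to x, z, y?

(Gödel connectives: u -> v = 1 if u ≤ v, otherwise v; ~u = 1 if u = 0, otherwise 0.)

0.50

The minimum is attained at x = 0.5, z = 0, y = 0:
  (x -> z): 0.5 > 0, so result = 0
  ((x -> z) -> z): 0 ≤ 0, so result = 1
  ~y: Gödel ¬ of 0 = 1 (operand is 0)
  (((x -> z) -> z) -> ~y): 1 ≤ 1, so result = 1
  ((((x -> z) -> z) -> ~y) -> y): 1 > 0, so result = 0
  (((((x -> z) -> z) -> ~y) -> y) -> y): 0 ≤ 0, so result = 1
  ((((((x -> z) -> z) -> ~y) -> y) -> y) -> x): 1 > 0.5, so result = 0.5
  (((((((x -> z) -> z) -> ~y) -> y) -> y) -> x) -> y): 0.5 > 0, so result = 0
  ((((((((x -> z) -> z) -> ~y) -> y) -> y) -> x) -> y) -> x): 0 ≤ 0.5, so result = 1
  (((((((((x -> z) -> z) -> ~y) -> y) -> y) -> x) -> y) -> x) -> x): 1 > 0.5, so result = 0.5
Checking all 27 assignments confirms none give a value below 0.50.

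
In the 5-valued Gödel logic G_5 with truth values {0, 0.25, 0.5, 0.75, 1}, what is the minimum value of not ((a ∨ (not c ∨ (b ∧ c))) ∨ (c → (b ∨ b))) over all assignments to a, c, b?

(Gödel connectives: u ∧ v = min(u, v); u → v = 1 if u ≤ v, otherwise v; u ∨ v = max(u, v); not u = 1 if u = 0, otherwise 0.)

The minimum is attained at a = 0, c = 0, b = 0:
  not c: Gödel ¬ of 0 = 1 (operand is 0)
  (b ∧ c) = min(0, 0) = 0
  (not c ∨ (b ∧ c)) = max(1, 0) = 1
  (a ∨ (not c ∨ (b ∧ c))) = max(0, 1) = 1
  (b ∨ b) = max(0, 0) = 0
  (c → (b ∨ b)): 0 ≤ 0, so result = 1
  ((a ∨ (not c ∨ (b ∧ c))) ∨ (c → (b ∨ b))) = max(1, 1) = 1
  not ((a ∨ (not c ∨ (b ∧ c))) ∨ (c → (b ∨ b))): Gödel ¬ of 1 = 0 (operand ≠ 0)
Checking all 125 assignments confirms none give a value below 0.00.

0.00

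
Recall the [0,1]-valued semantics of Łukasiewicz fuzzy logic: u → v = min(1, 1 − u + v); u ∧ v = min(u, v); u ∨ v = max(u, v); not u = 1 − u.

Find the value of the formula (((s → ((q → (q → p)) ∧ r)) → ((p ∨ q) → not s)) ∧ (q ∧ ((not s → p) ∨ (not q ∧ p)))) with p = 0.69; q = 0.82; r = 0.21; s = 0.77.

(q → p): min(1, 1 − 0.82 + 0.69) = 0.87
(q → (q → p)): min(1, 1 − 0.82 + 0.87) = 1
((q → (q → p)) ∧ r) = min(1, 0.21) = 0.21
(s → ((q → (q → p)) ∧ r)): min(1, 1 − 0.77 + 0.21) = 0.44
(p ∨ q) = max(0.69, 0.82) = 0.82
not s: Łukasiewicz ¬ gives 1 − 0.77 = 0.23
((p ∨ q) → not s): min(1, 1 − 0.82 + 0.23) = 0.41
((s → ((q → (q → p)) ∧ r)) → ((p ∨ q) → not s)): min(1, 1 − 0.44 + 0.41) = 0.97
not s: Łukasiewicz ¬ gives 1 − 0.77 = 0.23
(not s → p): min(1, 1 − 0.23 + 0.69) = 1
not q: Łukasiewicz ¬ gives 1 − 0.82 = 0.18
(not q ∧ p) = min(0.18, 0.69) = 0.18
((not s → p) ∨ (not q ∧ p)) = max(1, 0.18) = 1
(q ∧ ((not s → p) ∨ (not q ∧ p))) = min(0.82, 1) = 0.82
(((s → ((q → (q → p)) ∧ r)) → ((p ∨ q) → not s)) ∧ (q ∧ ((not s → p) ∨ (not q ∧ p)))) = min(0.97, 0.82) = 0.82

0.82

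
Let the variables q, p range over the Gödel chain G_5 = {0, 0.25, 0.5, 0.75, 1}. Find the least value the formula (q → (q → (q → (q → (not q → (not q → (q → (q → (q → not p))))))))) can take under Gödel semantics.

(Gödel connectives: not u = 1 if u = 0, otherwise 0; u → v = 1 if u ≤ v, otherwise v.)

Every assignment gives 1. For instance at q = 0, p = 0:
  not q: Gödel ¬ of 0 = 1 (operand is 0)
  not q: Gödel ¬ of 0 = 1 (operand is 0)
  not p: Gödel ¬ of 0 = 1 (operand is 0)
  (q → not p): 0 ≤ 1, so result = 1
  (q → (q → not p)): 0 ≤ 1, so result = 1
  (q → (q → (q → not p))): 0 ≤ 1, so result = 1
  (not q → (q → (q → (q → not p)))): 1 ≤ 1, so result = 1
  (not q → (not q → (q → (q → (q → not p))))): 1 ≤ 1, so result = 1
  (q → (not q → (not q → (q → (q → (q → not p)))))): 0 ≤ 1, so result = 1
  (q → (q → (not q → (not q → (q → (q → (q → not p))))))): 0 ≤ 1, so result = 1
  (q → (q → (q → (not q → (not q → (q → (q → (q → not p)))))))): 0 ≤ 1, so result = 1
  (q → (q → (q → (q → (not q → (not q → (q → (q → (q → not p))))))))): 0 ≤ 1, so result = 1
All 25 assignments give value 1 — the formula is a G_5-tautology.

1.00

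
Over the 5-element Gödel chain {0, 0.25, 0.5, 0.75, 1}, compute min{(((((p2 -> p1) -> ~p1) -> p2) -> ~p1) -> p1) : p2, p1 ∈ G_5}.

0.00

The minimum is attained at p2 = 0, p1 = 0:
  (p2 -> p1): 0 ≤ 0, so result = 1
  ~p1: Gödel ¬ of 0 = 1 (operand is 0)
  ((p2 -> p1) -> ~p1): 1 ≤ 1, so result = 1
  (((p2 -> p1) -> ~p1) -> p2): 1 > 0, so result = 0
  ~p1: Gödel ¬ of 0 = 1 (operand is 0)
  ((((p2 -> p1) -> ~p1) -> p2) -> ~p1): 0 ≤ 1, so result = 1
  (((((p2 -> p1) -> ~p1) -> p2) -> ~p1) -> p1): 1 > 0, so result = 0
Checking all 25 assignments confirms none give a value below 0.00.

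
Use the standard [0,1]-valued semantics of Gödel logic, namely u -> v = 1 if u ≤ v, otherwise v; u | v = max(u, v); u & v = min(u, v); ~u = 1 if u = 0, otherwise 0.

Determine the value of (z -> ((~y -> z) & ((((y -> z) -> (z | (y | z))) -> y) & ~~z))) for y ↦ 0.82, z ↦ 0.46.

~y: Gödel ¬ of 0.82 = 0 (operand ≠ 0)
(~y -> z): 0 ≤ 0.46, so result = 1
(y -> z): 0.82 > 0.46, so result = 0.46
(y | z) = max(0.82, 0.46) = 0.82
(z | (y | z)) = max(0.46, 0.82) = 0.82
((y -> z) -> (z | (y | z))): 0.46 ≤ 0.82, so result = 1
(((y -> z) -> (z | (y | z))) -> y): 1 > 0.82, so result = 0.82
~z: Gödel ¬ of 0.46 = 0 (operand ≠ 0)
~~z: Gödel ¬ of 0 = 1 (operand is 0)
((((y -> z) -> (z | (y | z))) -> y) & ~~z) = min(0.82, 1) = 0.82
((~y -> z) & ((((y -> z) -> (z | (y | z))) -> y) & ~~z)) = min(1, 0.82) = 0.82
(z -> ((~y -> z) & ((((y -> z) -> (z | (y | z))) -> y) & ~~z))): 0.46 ≤ 0.82, so result = 1

1.00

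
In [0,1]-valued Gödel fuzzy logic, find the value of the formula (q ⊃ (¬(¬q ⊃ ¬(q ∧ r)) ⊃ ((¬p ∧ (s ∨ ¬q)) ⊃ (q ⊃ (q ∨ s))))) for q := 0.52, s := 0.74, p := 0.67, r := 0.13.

¬q: Gödel ¬ of 0.52 = 0 (operand ≠ 0)
(q ∧ r) = min(0.52, 0.13) = 0.13
¬(q ∧ r): Gödel ¬ of 0.13 = 0 (operand ≠ 0)
(¬q ⊃ ¬(q ∧ r)): 0 ≤ 0, so result = 1
¬(¬q ⊃ ¬(q ∧ r)): Gödel ¬ of 1 = 0 (operand ≠ 0)
¬p: Gödel ¬ of 0.67 = 0 (operand ≠ 0)
¬q: Gödel ¬ of 0.52 = 0 (operand ≠ 0)
(s ∨ ¬q) = max(0.74, 0) = 0.74
(¬p ∧ (s ∨ ¬q)) = min(0, 0.74) = 0
(q ∨ s) = max(0.52, 0.74) = 0.74
(q ⊃ (q ∨ s)): 0.52 ≤ 0.74, so result = 1
((¬p ∧ (s ∨ ¬q)) ⊃ (q ⊃ (q ∨ s))): 0 ≤ 1, so result = 1
(¬(¬q ⊃ ¬(q ∧ r)) ⊃ ((¬p ∧ (s ∨ ¬q)) ⊃ (q ⊃ (q ∨ s)))): 0 ≤ 1, so result = 1
(q ⊃ (¬(¬q ⊃ ¬(q ∧ r)) ⊃ ((¬p ∧ (s ∨ ¬q)) ⊃ (q ⊃ (q ∨ s))))): 0.52 ≤ 1, so result = 1

1.00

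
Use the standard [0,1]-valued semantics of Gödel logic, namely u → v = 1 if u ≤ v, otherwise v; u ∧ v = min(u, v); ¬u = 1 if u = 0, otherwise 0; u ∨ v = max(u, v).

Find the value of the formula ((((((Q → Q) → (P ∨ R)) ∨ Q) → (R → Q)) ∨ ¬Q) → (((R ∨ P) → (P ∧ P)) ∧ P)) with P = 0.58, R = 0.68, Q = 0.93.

0.58

(Q → Q): 0.93 ≤ 0.93, so result = 1
(P ∨ R) = max(0.58, 0.68) = 0.68
((Q → Q) → (P ∨ R)): 1 > 0.68, so result = 0.68
(((Q → Q) → (P ∨ R)) ∨ Q) = max(0.68, 0.93) = 0.93
(R → Q): 0.68 ≤ 0.93, so result = 1
((((Q → Q) → (P ∨ R)) ∨ Q) → (R → Q)): 0.93 ≤ 1, so result = 1
¬Q: Gödel ¬ of 0.93 = 0 (operand ≠ 0)
(((((Q → Q) → (P ∨ R)) ∨ Q) → (R → Q)) ∨ ¬Q) = max(1, 0) = 1
(R ∨ P) = max(0.68, 0.58) = 0.68
(P ∧ P) = min(0.58, 0.58) = 0.58
((R ∨ P) → (P ∧ P)): 0.68 > 0.58, so result = 0.58
(((R ∨ P) → (P ∧ P)) ∧ P) = min(0.58, 0.58) = 0.58
((((((Q → Q) → (P ∨ R)) ∨ Q) → (R → Q)) ∨ ¬Q) → (((R ∨ P) → (P ∧ P)) ∧ P)): 1 > 0.58, so result = 0.58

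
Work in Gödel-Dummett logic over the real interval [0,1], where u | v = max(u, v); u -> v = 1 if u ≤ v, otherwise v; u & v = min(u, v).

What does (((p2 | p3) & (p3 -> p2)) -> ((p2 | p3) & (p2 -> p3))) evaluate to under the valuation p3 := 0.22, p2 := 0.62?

(p2 | p3) = max(0.62, 0.22) = 0.62
(p3 -> p2): 0.22 ≤ 0.62, so result = 1
((p2 | p3) & (p3 -> p2)) = min(0.62, 1) = 0.62
(p2 | p3) = max(0.62, 0.22) = 0.62
(p2 -> p3): 0.62 > 0.22, so result = 0.22
((p2 | p3) & (p2 -> p3)) = min(0.62, 0.22) = 0.22
(((p2 | p3) & (p3 -> p2)) -> ((p2 | p3) & (p2 -> p3))): 0.62 > 0.22, so result = 0.22

0.22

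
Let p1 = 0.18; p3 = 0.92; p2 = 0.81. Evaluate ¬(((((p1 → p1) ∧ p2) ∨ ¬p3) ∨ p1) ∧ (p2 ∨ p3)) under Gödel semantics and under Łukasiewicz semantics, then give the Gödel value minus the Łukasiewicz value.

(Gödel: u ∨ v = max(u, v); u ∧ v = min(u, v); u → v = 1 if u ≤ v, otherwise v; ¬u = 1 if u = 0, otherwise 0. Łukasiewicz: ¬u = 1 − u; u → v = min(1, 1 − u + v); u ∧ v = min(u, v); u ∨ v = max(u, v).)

-0.19

Gödel evaluation:
  (p1 → p1): 0.18 ≤ 0.18, so result = 1
  ((p1 → p1) ∧ p2) = min(1, 0.81) = 0.81
  ¬p3: Gödel ¬ of 0.92 = 0 (operand ≠ 0)
  (((p1 → p1) ∧ p2) ∨ ¬p3) = max(0.81, 0) = 0.81
  ((((p1 → p1) ∧ p2) ∨ ¬p3) ∨ p1) = max(0.81, 0.18) = 0.81
  (p2 ∨ p3) = max(0.81, 0.92) = 0.92
  (((((p1 → p1) ∧ p2) ∨ ¬p3) ∨ p1) ∧ (p2 ∨ p3)) = min(0.81, 0.92) = 0.81
  ¬(((((p1 → p1) ∧ p2) ∨ ¬p3) ∨ p1) ∧ (p2 ∨ p3)): Gödel ¬ of 0.81 = 0 (operand ≠ 0)
  Gödel value = 0
Łukasiewicz evaluation:
  (p1 → p1): min(1, 1 − 0.18 + 0.18) = 1
  ((p1 → p1) ∧ p2) = min(1, 0.81) = 0.81
  ¬p3: Łukasiewicz ¬ gives 1 − 0.92 = 0.08
  (((p1 → p1) ∧ p2) ∨ ¬p3) = max(0.81, 0.08) = 0.81
  ((((p1 → p1) ∧ p2) ∨ ¬p3) ∨ p1) = max(0.81, 0.18) = 0.81
  (p2 ∨ p3) = max(0.81, 0.92) = 0.92
  (((((p1 → p1) ∧ p2) ∨ ¬p3) ∨ p1) ∧ (p2 ∨ p3)) = min(0.81, 0.92) = 0.81
  ¬(((((p1 → p1) ∧ p2) ∨ ¬p3) ∨ p1) ∧ (p2 ∨ p3)): Łukasiewicz ¬ gives 1 − 0.81 = 0.19
  Łukasiewicz value = 0.19
Difference: 0 − 0.19 = -0.19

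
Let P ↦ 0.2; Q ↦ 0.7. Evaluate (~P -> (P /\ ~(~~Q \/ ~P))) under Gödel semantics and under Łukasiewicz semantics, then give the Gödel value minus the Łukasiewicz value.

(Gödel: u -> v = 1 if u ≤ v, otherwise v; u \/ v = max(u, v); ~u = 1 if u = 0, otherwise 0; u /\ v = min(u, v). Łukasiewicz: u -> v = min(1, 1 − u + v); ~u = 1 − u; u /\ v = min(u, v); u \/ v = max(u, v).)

0.60

Gödel evaluation:
  ~P: Gödel ¬ of 0.2 = 0 (operand ≠ 0)
  ~Q: Gödel ¬ of 0.7 = 0 (operand ≠ 0)
  ~~Q: Gödel ¬ of 0 = 1 (operand is 0)
  ~P: Gödel ¬ of 0.2 = 0 (operand ≠ 0)
  (~~Q \/ ~P) = max(1, 0) = 1
  ~(~~Q \/ ~P): Gödel ¬ of 1 = 0 (operand ≠ 0)
  (P /\ ~(~~Q \/ ~P)) = min(0.2, 0) = 0
  (~P -> (P /\ ~(~~Q \/ ~P))): 0 ≤ 0, so result = 1
  Gödel value = 1
Łukasiewicz evaluation:
  ~P: Łukasiewicz ¬ gives 1 − 0.2 = 0.8
  ~Q: Łukasiewicz ¬ gives 1 − 0.7 = 0.3
  ~~Q: Łukasiewicz ¬ gives 1 − 0.3 = 0.7
  ~P: Łukasiewicz ¬ gives 1 − 0.2 = 0.8
  (~~Q \/ ~P) = max(0.7, 0.8) = 0.8
  ~(~~Q \/ ~P): Łukasiewicz ¬ gives 1 − 0.8 = 0.2
  (P /\ ~(~~Q \/ ~P)) = min(0.2, 0.2) = 0.2
  (~P -> (P /\ ~(~~Q \/ ~P))): min(1, 1 − 0.8 + 0.2) = 0.4
  Łukasiewicz value = 0.4
Difference: 1 − 0.4 = 0.60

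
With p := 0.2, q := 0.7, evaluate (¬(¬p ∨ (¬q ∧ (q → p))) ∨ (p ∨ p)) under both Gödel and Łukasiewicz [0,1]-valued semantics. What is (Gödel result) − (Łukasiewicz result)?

0.80

Gödel evaluation:
  ¬p: Gödel ¬ of 0.2 = 0 (operand ≠ 0)
  ¬q: Gödel ¬ of 0.7 = 0 (operand ≠ 0)
  (q → p): 0.7 > 0.2, so result = 0.2
  (¬q ∧ (q → p)) = min(0, 0.2) = 0
  (¬p ∨ (¬q ∧ (q → p))) = max(0, 0) = 0
  ¬(¬p ∨ (¬q ∧ (q → p))): Gödel ¬ of 0 = 1 (operand is 0)
  (p ∨ p) = max(0.2, 0.2) = 0.2
  (¬(¬p ∨ (¬q ∧ (q → p))) ∨ (p ∨ p)) = max(1, 0.2) = 1
  Gödel value = 1
Łukasiewicz evaluation:
  ¬p: Łukasiewicz ¬ gives 1 − 0.2 = 0.8
  ¬q: Łukasiewicz ¬ gives 1 − 0.7 = 0.3
  (q → p): min(1, 1 − 0.7 + 0.2) = 0.5
  (¬q ∧ (q → p)) = min(0.3, 0.5) = 0.3
  (¬p ∨ (¬q ∧ (q → p))) = max(0.8, 0.3) = 0.8
  ¬(¬p ∨ (¬q ∧ (q → p))): Łukasiewicz ¬ gives 1 − 0.8 = 0.2
  (p ∨ p) = max(0.2, 0.2) = 0.2
  (¬(¬p ∨ (¬q ∧ (q → p))) ∨ (p ∨ p)) = max(0.2, 0.2) = 0.2
  Łukasiewicz value = 0.2
Difference: 1 − 0.2 = 0.80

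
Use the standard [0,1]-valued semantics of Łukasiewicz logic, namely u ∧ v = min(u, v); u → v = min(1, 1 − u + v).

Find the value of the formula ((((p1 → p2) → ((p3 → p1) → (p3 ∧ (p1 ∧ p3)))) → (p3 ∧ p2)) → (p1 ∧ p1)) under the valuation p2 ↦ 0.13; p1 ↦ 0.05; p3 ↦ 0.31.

(p1 → p2): min(1, 1 − 0.05 + 0.13) = 1
(p3 → p1): min(1, 1 − 0.31 + 0.05) = 0.74
(p1 ∧ p3) = min(0.05, 0.31) = 0.05
(p3 ∧ (p1 ∧ p3)) = min(0.31, 0.05) = 0.05
((p3 → p1) → (p3 ∧ (p1 ∧ p3))): min(1, 1 − 0.74 + 0.05) = 0.31
((p1 → p2) → ((p3 → p1) → (p3 ∧ (p1 ∧ p3)))): min(1, 1 − 1 + 0.31) = 0.31
(p3 ∧ p2) = min(0.31, 0.13) = 0.13
(((p1 → p2) → ((p3 → p1) → (p3 ∧ (p1 ∧ p3)))) → (p3 ∧ p2)): min(1, 1 − 0.31 + 0.13) = 0.82
(p1 ∧ p1) = min(0.05, 0.05) = 0.05
((((p1 → p2) → ((p3 → p1) → (p3 ∧ (p1 ∧ p3)))) → (p3 ∧ p2)) → (p1 ∧ p1)): min(1, 1 − 0.82 + 0.05) = 0.23

0.23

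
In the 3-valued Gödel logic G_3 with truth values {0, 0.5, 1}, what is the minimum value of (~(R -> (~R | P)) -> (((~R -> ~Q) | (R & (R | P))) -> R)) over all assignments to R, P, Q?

0.50

The minimum is attained at R = 0.5, P = 0, Q = 0:
  ~R: Gödel ¬ of 0.5 = 0 (operand ≠ 0)
  (~R | P) = max(0, 0) = 0
  (R -> (~R | P)): 0.5 > 0, so result = 0
  ~(R -> (~R | P)): Gödel ¬ of 0 = 1 (operand is 0)
  ~R: Gödel ¬ of 0.5 = 0 (operand ≠ 0)
  ~Q: Gödel ¬ of 0 = 1 (operand is 0)
  (~R -> ~Q): 0 ≤ 1, so result = 1
  (R | P) = max(0.5, 0) = 0.5
  (R & (R | P)) = min(0.5, 0.5) = 0.5
  ((~R -> ~Q) | (R & (R | P))) = max(1, 0.5) = 1
  (((~R -> ~Q) | (R & (R | P))) -> R): 1 > 0.5, so result = 0.5
  (~(R -> (~R | P)) -> (((~R -> ~Q) | (R & (R | P))) -> R)): 1 > 0.5, so result = 0.5
Checking all 27 assignments confirms none give a value below 0.50.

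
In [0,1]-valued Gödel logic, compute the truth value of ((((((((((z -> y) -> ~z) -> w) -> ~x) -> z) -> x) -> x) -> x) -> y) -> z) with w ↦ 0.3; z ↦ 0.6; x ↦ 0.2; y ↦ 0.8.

0.60

(z -> y): 0.6 ≤ 0.8, so result = 1
~z: Gödel ¬ of 0.6 = 0 (operand ≠ 0)
((z -> y) -> ~z): 1 > 0, so result = 0
(((z -> y) -> ~z) -> w): 0 ≤ 0.3, so result = 1
~x: Gödel ¬ of 0.2 = 0 (operand ≠ 0)
((((z -> y) -> ~z) -> w) -> ~x): 1 > 0, so result = 0
(((((z -> y) -> ~z) -> w) -> ~x) -> z): 0 ≤ 0.6, so result = 1
((((((z -> y) -> ~z) -> w) -> ~x) -> z) -> x): 1 > 0.2, so result = 0.2
(((((((z -> y) -> ~z) -> w) -> ~x) -> z) -> x) -> x): 0.2 ≤ 0.2, so result = 1
((((((((z -> y) -> ~z) -> w) -> ~x) -> z) -> x) -> x) -> x): 1 > 0.2, so result = 0.2
(((((((((z -> y) -> ~z) -> w) -> ~x) -> z) -> x) -> x) -> x) -> y): 0.2 ≤ 0.8, so result = 1
((((((((((z -> y) -> ~z) -> w) -> ~x) -> z) -> x) -> x) -> x) -> y) -> z): 1 > 0.6, so result = 0.6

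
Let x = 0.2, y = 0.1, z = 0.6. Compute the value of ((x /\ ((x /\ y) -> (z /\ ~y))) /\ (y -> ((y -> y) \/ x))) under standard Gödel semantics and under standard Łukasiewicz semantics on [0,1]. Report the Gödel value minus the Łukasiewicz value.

-0.20

Gödel evaluation:
  (x /\ y) = min(0.2, 0.1) = 0.1
  ~y: Gödel ¬ of 0.1 = 0 (operand ≠ 0)
  (z /\ ~y) = min(0.6, 0) = 0
  ((x /\ y) -> (z /\ ~y)): 0.1 > 0, so result = 0
  (x /\ ((x /\ y) -> (z /\ ~y))) = min(0.2, 0) = 0
  (y -> y): 0.1 ≤ 0.1, so result = 1
  ((y -> y) \/ x) = max(1, 0.2) = 1
  (y -> ((y -> y) \/ x)): 0.1 ≤ 1, so result = 1
  ((x /\ ((x /\ y) -> (z /\ ~y))) /\ (y -> ((y -> y) \/ x))) = min(0, 1) = 0
  Gödel value = 0
Łukasiewicz evaluation:
  (x /\ y) = min(0.2, 0.1) = 0.1
  ~y: Łukasiewicz ¬ gives 1 − 0.1 = 0.9
  (z /\ ~y) = min(0.6, 0.9) = 0.6
  ((x /\ y) -> (z /\ ~y)): min(1, 1 − 0.1 + 0.6) = 1
  (x /\ ((x /\ y) -> (z /\ ~y))) = min(0.2, 1) = 0.2
  (y -> y): min(1, 1 − 0.1 + 0.1) = 1
  ((y -> y) \/ x) = max(1, 0.2) = 1
  (y -> ((y -> y) \/ x)): min(1, 1 − 0.1 + 1) = 1
  ((x /\ ((x /\ y) -> (z /\ ~y))) /\ (y -> ((y -> y) \/ x))) = min(0.2, 1) = 0.2
  Łukasiewicz value = 0.2
Difference: 0 − 0.2 = -0.20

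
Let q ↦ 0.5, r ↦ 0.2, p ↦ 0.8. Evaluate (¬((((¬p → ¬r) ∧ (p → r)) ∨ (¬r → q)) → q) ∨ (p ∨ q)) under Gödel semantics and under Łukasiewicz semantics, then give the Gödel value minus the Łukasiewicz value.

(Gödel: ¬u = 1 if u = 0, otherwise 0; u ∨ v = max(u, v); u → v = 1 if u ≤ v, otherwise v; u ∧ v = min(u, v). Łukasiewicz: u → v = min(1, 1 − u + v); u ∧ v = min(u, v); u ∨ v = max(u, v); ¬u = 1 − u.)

0.00

Gödel evaluation:
  ¬p: Gödel ¬ of 0.8 = 0 (operand ≠ 0)
  ¬r: Gödel ¬ of 0.2 = 0 (operand ≠ 0)
  (¬p → ¬r): 0 ≤ 0, so result = 1
  (p → r): 0.8 > 0.2, so result = 0.2
  ((¬p → ¬r) ∧ (p → r)) = min(1, 0.2) = 0.2
  ¬r: Gödel ¬ of 0.2 = 0 (operand ≠ 0)
  (¬r → q): 0 ≤ 0.5, so result = 1
  (((¬p → ¬r) ∧ (p → r)) ∨ (¬r → q)) = max(0.2, 1) = 1
  ((((¬p → ¬r) ∧ (p → r)) ∨ (¬r → q)) → q): 1 > 0.5, so result = 0.5
  ¬((((¬p → ¬r) ∧ (p → r)) ∨ (¬r → q)) → q): Gödel ¬ of 0.5 = 0 (operand ≠ 0)
  (p ∨ q) = max(0.8, 0.5) = 0.8
  (¬((((¬p → ¬r) ∧ (p → r)) ∨ (¬r → q)) → q) ∨ (p ∨ q)) = max(0, 0.8) = 0.8
  Gödel value = 0.8
Łukasiewicz evaluation:
  ¬p: Łukasiewicz ¬ gives 1 − 0.8 = 0.2
  ¬r: Łukasiewicz ¬ gives 1 − 0.2 = 0.8
  (¬p → ¬r): min(1, 1 − 0.2 + 0.8) = 1
  (p → r): min(1, 1 − 0.8 + 0.2) = 0.4
  ((¬p → ¬r) ∧ (p → r)) = min(1, 0.4) = 0.4
  ¬r: Łukasiewicz ¬ gives 1 − 0.2 = 0.8
  (¬r → q): min(1, 1 − 0.8 + 0.5) = 0.7
  (((¬p → ¬r) ∧ (p → r)) ∨ (¬r → q)) = max(0.4, 0.7) = 0.7
  ((((¬p → ¬r) ∧ (p → r)) ∨ (¬r → q)) → q): min(1, 1 − 0.7 + 0.5) = 0.8
  ¬((((¬p → ¬r) ∧ (p → r)) ∨ (¬r → q)) → q): Łukasiewicz ¬ gives 1 − 0.8 = 0.2
  (p ∨ q) = max(0.8, 0.5) = 0.8
  (¬((((¬p → ¬r) ∧ (p → r)) ∨ (¬r → q)) → q) ∨ (p ∨ q)) = max(0.2, 0.8) = 0.8
  Łukasiewicz value = 0.8
Difference: 0.8 − 0.8 = 0.00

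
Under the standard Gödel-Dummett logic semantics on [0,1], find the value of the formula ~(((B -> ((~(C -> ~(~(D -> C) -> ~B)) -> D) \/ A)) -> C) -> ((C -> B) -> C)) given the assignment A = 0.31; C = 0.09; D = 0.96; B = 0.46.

(D -> C): 0.96 > 0.09, so result = 0.09
~(D -> C): Gödel ¬ of 0.09 = 0 (operand ≠ 0)
~B: Gödel ¬ of 0.46 = 0 (operand ≠ 0)
(~(D -> C) -> ~B): 0 ≤ 0, so result = 1
~(~(D -> C) -> ~B): Gödel ¬ of 1 = 0 (operand ≠ 0)
(C -> ~(~(D -> C) -> ~B)): 0.09 > 0, so result = 0
~(C -> ~(~(D -> C) -> ~B)): Gödel ¬ of 0 = 1 (operand is 0)
(~(C -> ~(~(D -> C) -> ~B)) -> D): 1 > 0.96, so result = 0.96
((~(C -> ~(~(D -> C) -> ~B)) -> D) \/ A) = max(0.96, 0.31) = 0.96
(B -> ((~(C -> ~(~(D -> C) -> ~B)) -> D) \/ A)): 0.46 ≤ 0.96, so result = 1
((B -> ((~(C -> ~(~(D -> C) -> ~B)) -> D) \/ A)) -> C): 1 > 0.09, so result = 0.09
(C -> B): 0.09 ≤ 0.46, so result = 1
((C -> B) -> C): 1 > 0.09, so result = 0.09
(((B -> ((~(C -> ~(~(D -> C) -> ~B)) -> D) \/ A)) -> C) -> ((C -> B) -> C)): 0.09 ≤ 0.09, so result = 1
~(((B -> ((~(C -> ~(~(D -> C) -> ~B)) -> D) \/ A)) -> C) -> ((C -> B) -> C)): Gödel ¬ of 1 = 0 (operand ≠ 0)

0.00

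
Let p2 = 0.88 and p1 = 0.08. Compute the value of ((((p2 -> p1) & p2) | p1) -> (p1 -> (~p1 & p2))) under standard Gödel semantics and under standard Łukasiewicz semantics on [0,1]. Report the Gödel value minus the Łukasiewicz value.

Gödel evaluation:
  (p2 -> p1): 0.88 > 0.08, so result = 0.08
  ((p2 -> p1) & p2) = min(0.08, 0.88) = 0.08
  (((p2 -> p1) & p2) | p1) = max(0.08, 0.08) = 0.08
  ~p1: Gödel ¬ of 0.08 = 0 (operand ≠ 0)
  (~p1 & p2) = min(0, 0.88) = 0
  (p1 -> (~p1 & p2)): 0.08 > 0, so result = 0
  ((((p2 -> p1) & p2) | p1) -> (p1 -> (~p1 & p2))): 0.08 > 0, so result = 0
  Gödel value = 0
Łukasiewicz evaluation:
  (p2 -> p1): min(1, 1 − 0.88 + 0.08) = 0.2
  ((p2 -> p1) & p2) = min(0.2, 0.88) = 0.2
  (((p2 -> p1) & p2) | p1) = max(0.2, 0.08) = 0.2
  ~p1: Łukasiewicz ¬ gives 1 − 0.08 = 0.92
  (~p1 & p2) = min(0.92, 0.88) = 0.88
  (p1 -> (~p1 & p2)): min(1, 1 − 0.08 + 0.88) = 1
  ((((p2 -> p1) & p2) | p1) -> (p1 -> (~p1 & p2))): min(1, 1 − 0.2 + 1) = 1
  Łukasiewicz value = 1
Difference: 0 − 1 = -1.00

-1.00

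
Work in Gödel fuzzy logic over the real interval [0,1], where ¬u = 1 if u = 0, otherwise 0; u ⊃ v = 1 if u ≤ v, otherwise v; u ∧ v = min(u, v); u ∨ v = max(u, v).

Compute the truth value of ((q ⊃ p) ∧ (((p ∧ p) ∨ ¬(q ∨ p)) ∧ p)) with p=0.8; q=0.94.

(q ⊃ p): 0.94 > 0.8, so result = 0.8
(p ∧ p) = min(0.8, 0.8) = 0.8
(q ∨ p) = max(0.94, 0.8) = 0.94
¬(q ∨ p): Gödel ¬ of 0.94 = 0 (operand ≠ 0)
((p ∧ p) ∨ ¬(q ∨ p)) = max(0.8, 0) = 0.8
(((p ∧ p) ∨ ¬(q ∨ p)) ∧ p) = min(0.8, 0.8) = 0.8
((q ⊃ p) ∧ (((p ∧ p) ∨ ¬(q ∨ p)) ∧ p)) = min(0.8, 0.8) = 0.8

0.80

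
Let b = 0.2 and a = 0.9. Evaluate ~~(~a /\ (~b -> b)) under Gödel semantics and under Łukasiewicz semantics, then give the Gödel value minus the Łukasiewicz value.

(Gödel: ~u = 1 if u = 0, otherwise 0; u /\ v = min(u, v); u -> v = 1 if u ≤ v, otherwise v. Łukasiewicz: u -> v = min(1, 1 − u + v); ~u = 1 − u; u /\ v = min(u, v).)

Gödel evaluation:
  ~a: Gödel ¬ of 0.9 = 0 (operand ≠ 0)
  ~b: Gödel ¬ of 0.2 = 0 (operand ≠ 0)
  (~b -> b): 0 ≤ 0.2, so result = 1
  (~a /\ (~b -> b)) = min(0, 1) = 0
  ~(~a /\ (~b -> b)): Gödel ¬ of 0 = 1 (operand is 0)
  ~~(~a /\ (~b -> b)): Gödel ¬ of 1 = 0 (operand ≠ 0)
  Gödel value = 0
Łukasiewicz evaluation:
  ~a: Łukasiewicz ¬ gives 1 − 0.9 = 0.1
  ~b: Łukasiewicz ¬ gives 1 − 0.2 = 0.8
  (~b -> b): min(1, 1 − 0.8 + 0.2) = 0.4
  (~a /\ (~b -> b)) = min(0.1, 0.4) = 0.1
  ~(~a /\ (~b -> b)): Łukasiewicz ¬ gives 1 − 0.1 = 0.9
  ~~(~a /\ (~b -> b)): Łukasiewicz ¬ gives 1 − 0.9 = 0.1
  Łukasiewicz value = 0.1
Difference: 0 − 0.1 = -0.10

-0.10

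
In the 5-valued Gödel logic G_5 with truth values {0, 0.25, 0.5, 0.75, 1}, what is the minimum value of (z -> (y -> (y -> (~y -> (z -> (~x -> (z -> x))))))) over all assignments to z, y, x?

Every assignment gives 1. For instance at z = 0, y = 0, x = 0:
  ~y: Gödel ¬ of 0 = 1 (operand is 0)
  ~x: Gödel ¬ of 0 = 1 (operand is 0)
  (z -> x): 0 ≤ 0, so result = 1
  (~x -> (z -> x)): 1 ≤ 1, so result = 1
  (z -> (~x -> (z -> x))): 0 ≤ 1, so result = 1
  (~y -> (z -> (~x -> (z -> x)))): 1 ≤ 1, so result = 1
  (y -> (~y -> (z -> (~x -> (z -> x))))): 0 ≤ 1, so result = 1
  (y -> (y -> (~y -> (z -> (~x -> (z -> x)))))): 0 ≤ 1, so result = 1
  (z -> (y -> (y -> (~y -> (z -> (~x -> (z -> x))))))): 0 ≤ 1, so result = 1
All 125 assignments give value 1 — the formula is a G_5-tautology.

1.00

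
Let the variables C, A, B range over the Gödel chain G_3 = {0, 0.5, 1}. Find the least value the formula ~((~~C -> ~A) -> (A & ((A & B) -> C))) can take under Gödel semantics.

The minimum is attained at C = 0, A = 0.5, B = 0:
  ~C: Gödel ¬ of 0 = 1 (operand is 0)
  ~~C: Gödel ¬ of 1 = 0 (operand ≠ 0)
  ~A: Gödel ¬ of 0.5 = 0 (operand ≠ 0)
  (~~C -> ~A): 0 ≤ 0, so result = 1
  (A & B) = min(0.5, 0) = 0
  ((A & B) -> C): 0 ≤ 0, so result = 1
  (A & ((A & B) -> C)) = min(0.5, 1) = 0.5
  ((~~C -> ~A) -> (A & ((A & B) -> C))): 1 > 0.5, so result = 0.5
  ~((~~C -> ~A) -> (A & ((A & B) -> C))): Gödel ¬ of 0.5 = 0 (operand ≠ 0)
Checking all 27 assignments confirms none give a value below 0.00.

0.00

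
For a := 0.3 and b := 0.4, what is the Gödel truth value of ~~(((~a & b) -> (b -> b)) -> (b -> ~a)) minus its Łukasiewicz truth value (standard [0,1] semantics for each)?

-1.00

Gödel evaluation:
  ~a: Gödel ¬ of 0.3 = 0 (operand ≠ 0)
  (~a & b) = min(0, 0.4) = 0
  (b -> b): 0.4 ≤ 0.4, so result = 1
  ((~a & b) -> (b -> b)): 0 ≤ 1, so result = 1
  ~a: Gödel ¬ of 0.3 = 0 (operand ≠ 0)
  (b -> ~a): 0.4 > 0, so result = 0
  (((~a & b) -> (b -> b)) -> (b -> ~a)): 1 > 0, so result = 0
  ~(((~a & b) -> (b -> b)) -> (b -> ~a)): Gödel ¬ of 0 = 1 (operand is 0)
  ~~(((~a & b) -> (b -> b)) -> (b -> ~a)): Gödel ¬ of 1 = 0 (operand ≠ 0)
  Gödel value = 0
Łukasiewicz evaluation:
  ~a: Łukasiewicz ¬ gives 1 − 0.3 = 0.7
  (~a & b) = min(0.7, 0.4) = 0.4
  (b -> b): min(1, 1 − 0.4 + 0.4) = 1
  ((~a & b) -> (b -> b)): min(1, 1 − 0.4 + 1) = 1
  ~a: Łukasiewicz ¬ gives 1 − 0.3 = 0.7
  (b -> ~a): min(1, 1 − 0.4 + 0.7) = 1
  (((~a & b) -> (b -> b)) -> (b -> ~a)): min(1, 1 − 1 + 1) = 1
  ~(((~a & b) -> (b -> b)) -> (b -> ~a)): Łukasiewicz ¬ gives 1 − 1 = 0
  ~~(((~a & b) -> (b -> b)) -> (b -> ~a)): Łukasiewicz ¬ gives 1 − 0 = 1
  Łukasiewicz value = 1
Difference: 0 − 1 = -1.00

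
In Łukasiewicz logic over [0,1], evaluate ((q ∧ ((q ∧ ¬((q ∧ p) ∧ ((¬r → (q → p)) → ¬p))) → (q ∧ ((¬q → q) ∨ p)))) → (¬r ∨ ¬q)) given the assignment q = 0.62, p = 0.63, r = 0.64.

0.76

(q ∧ p) = min(0.62, 0.63) = 0.62
¬r: Łukasiewicz ¬ gives 1 − 0.64 = 0.36
(q → p): min(1, 1 − 0.62 + 0.63) = 1
(¬r → (q → p)): min(1, 1 − 0.36 + 1) = 1
¬p: Łukasiewicz ¬ gives 1 − 0.63 = 0.37
((¬r → (q → p)) → ¬p): min(1, 1 − 1 + 0.37) = 0.37
((q ∧ p) ∧ ((¬r → (q → p)) → ¬p)) = min(0.62, 0.37) = 0.37
¬((q ∧ p) ∧ ((¬r → (q → p)) → ¬p)): Łukasiewicz ¬ gives 1 − 0.37 = 0.63
(q ∧ ¬((q ∧ p) ∧ ((¬r → (q → p)) → ¬p))) = min(0.62, 0.63) = 0.62
¬q: Łukasiewicz ¬ gives 1 − 0.62 = 0.38
(¬q → q): min(1, 1 − 0.38 + 0.62) = 1
((¬q → q) ∨ p) = max(1, 0.63) = 1
(q ∧ ((¬q → q) ∨ p)) = min(0.62, 1) = 0.62
((q ∧ ¬((q ∧ p) ∧ ((¬r → (q → p)) → ¬p))) → (q ∧ ((¬q → q) ∨ p))): min(1, 1 − 0.62 + 0.62) = 1
(q ∧ ((q ∧ ¬((q ∧ p) ∧ ((¬r → (q → p)) → ¬p))) → (q ∧ ((¬q → q) ∨ p)))) = min(0.62, 1) = 0.62
¬r: Łukasiewicz ¬ gives 1 − 0.64 = 0.36
¬q: Łukasiewicz ¬ gives 1 − 0.62 = 0.38
(¬r ∨ ¬q) = max(0.36, 0.38) = 0.38
((q ∧ ((q ∧ ¬((q ∧ p) ∧ ((¬r → (q → p)) → ¬p))) → (q ∧ ((¬q → q) ∨ p)))) → (¬r ∨ ¬q)): min(1, 1 − 0.62 + 0.38) = 0.76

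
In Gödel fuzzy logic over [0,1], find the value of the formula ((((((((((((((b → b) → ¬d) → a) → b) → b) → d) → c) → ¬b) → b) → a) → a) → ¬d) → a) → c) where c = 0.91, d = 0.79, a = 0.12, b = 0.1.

0.91

(b → b): 0.1 ≤ 0.1, so result = 1
¬d: Gödel ¬ of 0.79 = 0 (operand ≠ 0)
((b → b) → ¬d): 1 > 0, so result = 0
(((b → b) → ¬d) → a): 0 ≤ 0.12, so result = 1
((((b → b) → ¬d) → a) → b): 1 > 0.1, so result = 0.1
(((((b → b) → ¬d) → a) → b) → b): 0.1 ≤ 0.1, so result = 1
((((((b → b) → ¬d) → a) → b) → b) → d): 1 > 0.79, so result = 0.79
(((((((b → b) → ¬d) → a) → b) → b) → d) → c): 0.79 ≤ 0.91, so result = 1
¬b: Gödel ¬ of 0.1 = 0 (operand ≠ 0)
((((((((b → b) → ¬d) → a) → b) → b) → d) → c) → ¬b): 1 > 0, so result = 0
(((((((((b → b) → ¬d) → a) → b) → b) → d) → c) → ¬b) → b): 0 ≤ 0.1, so result = 1
((((((((((b → b) → ¬d) → a) → b) → b) → d) → c) → ¬b) → b) → a): 1 > 0.12, so result = 0.12
(((((((((((b → b) → ¬d) → a) → b) → b) → d) → c) → ¬b) → b) → a) → a): 0.12 ≤ 0.12, so result = 1
¬d: Gödel ¬ of 0.79 = 0 (operand ≠ 0)
((((((((((((b → b) → ¬d) → a) → b) → b) → d) → c) → ¬b) → b) → a) → a) → ¬d): 1 > 0, so result = 0
(((((((((((((b → b) → ¬d) → a) → b) → b) → d) → c) → ¬b) → b) → a) → a) → ¬d) → a): 0 ≤ 0.12, so result = 1
((((((((((((((b → b) → ¬d) → a) → b) → b) → d) → c) → ¬b) → b) → a) → a) → ¬d) → a) → c): 1 > 0.91, so result = 0.91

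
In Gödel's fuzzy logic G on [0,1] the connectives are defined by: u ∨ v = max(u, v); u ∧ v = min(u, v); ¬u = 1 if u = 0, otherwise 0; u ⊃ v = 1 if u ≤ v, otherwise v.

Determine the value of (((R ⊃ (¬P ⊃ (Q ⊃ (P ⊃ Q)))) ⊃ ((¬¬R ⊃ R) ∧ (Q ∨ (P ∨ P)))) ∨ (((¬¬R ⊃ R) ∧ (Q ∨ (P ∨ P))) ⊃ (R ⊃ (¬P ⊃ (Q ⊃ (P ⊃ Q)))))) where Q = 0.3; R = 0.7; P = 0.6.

1.00

¬P: Gödel ¬ of 0.6 = 0 (operand ≠ 0)
(P ⊃ Q): 0.6 > 0.3, so result = 0.3
(Q ⊃ (P ⊃ Q)): 0.3 ≤ 0.3, so result = 1
(¬P ⊃ (Q ⊃ (P ⊃ Q))): 0 ≤ 1, so result = 1
(R ⊃ (¬P ⊃ (Q ⊃ (P ⊃ Q)))): 0.7 ≤ 1, so result = 1
¬R: Gödel ¬ of 0.7 = 0 (operand ≠ 0)
¬¬R: Gödel ¬ of 0 = 1 (operand is 0)
(¬¬R ⊃ R): 1 > 0.7, so result = 0.7
(P ∨ P) = max(0.6, 0.6) = 0.6
(Q ∨ (P ∨ P)) = max(0.3, 0.6) = 0.6
((¬¬R ⊃ R) ∧ (Q ∨ (P ∨ P))) = min(0.7, 0.6) = 0.6
((R ⊃ (¬P ⊃ (Q ⊃ (P ⊃ Q)))) ⊃ ((¬¬R ⊃ R) ∧ (Q ∨ (P ∨ P)))): 1 > 0.6, so result = 0.6
¬R: Gödel ¬ of 0.7 = 0 (operand ≠ 0)
¬¬R: Gödel ¬ of 0 = 1 (operand is 0)
(¬¬R ⊃ R): 1 > 0.7, so result = 0.7
(P ∨ P) = max(0.6, 0.6) = 0.6
(Q ∨ (P ∨ P)) = max(0.3, 0.6) = 0.6
((¬¬R ⊃ R) ∧ (Q ∨ (P ∨ P))) = min(0.7, 0.6) = 0.6
¬P: Gödel ¬ of 0.6 = 0 (operand ≠ 0)
(P ⊃ Q): 0.6 > 0.3, so result = 0.3
(Q ⊃ (P ⊃ Q)): 0.3 ≤ 0.3, so result = 1
(¬P ⊃ (Q ⊃ (P ⊃ Q))): 0 ≤ 1, so result = 1
(R ⊃ (¬P ⊃ (Q ⊃ (P ⊃ Q)))): 0.7 ≤ 1, so result = 1
(((¬¬R ⊃ R) ∧ (Q ∨ (P ∨ P))) ⊃ (R ⊃ (¬P ⊃ (Q ⊃ (P ⊃ Q))))): 0.6 ≤ 1, so result = 1
(((R ⊃ (¬P ⊃ (Q ⊃ (P ⊃ Q)))) ⊃ ((¬¬R ⊃ R) ∧ (Q ∨ (P ∨ P)))) ∨ (((¬¬R ⊃ R) ∧ (Q ∨ (P ∨ P))) ⊃ (R ⊃ (¬P ⊃ (Q ⊃ (P ⊃ Q)))))) = max(0.6, 1) = 1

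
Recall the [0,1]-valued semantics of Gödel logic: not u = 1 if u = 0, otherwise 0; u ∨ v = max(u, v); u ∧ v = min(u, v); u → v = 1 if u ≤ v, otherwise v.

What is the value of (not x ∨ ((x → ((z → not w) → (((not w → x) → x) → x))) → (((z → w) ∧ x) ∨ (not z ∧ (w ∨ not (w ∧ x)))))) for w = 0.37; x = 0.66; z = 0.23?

not x: Gödel ¬ of 0.66 = 0 (operand ≠ 0)
not w: Gödel ¬ of 0.37 = 0 (operand ≠ 0)
(z → not w): 0.23 > 0, so result = 0
not w: Gödel ¬ of 0.37 = 0 (operand ≠ 0)
(not w → x): 0 ≤ 0.66, so result = 1
((not w → x) → x): 1 > 0.66, so result = 0.66
(((not w → x) → x) → x): 0.66 ≤ 0.66, so result = 1
((z → not w) → (((not w → x) → x) → x)): 0 ≤ 1, so result = 1
(x → ((z → not w) → (((not w → x) → x) → x))): 0.66 ≤ 1, so result = 1
(z → w): 0.23 ≤ 0.37, so result = 1
((z → w) ∧ x) = min(1, 0.66) = 0.66
not z: Gödel ¬ of 0.23 = 0 (operand ≠ 0)
(w ∧ x) = min(0.37, 0.66) = 0.37
not (w ∧ x): Gödel ¬ of 0.37 = 0 (operand ≠ 0)
(w ∨ not (w ∧ x)) = max(0.37, 0) = 0.37
(not z ∧ (w ∨ not (w ∧ x))) = min(0, 0.37) = 0
(((z → w) ∧ x) ∨ (not z ∧ (w ∨ not (w ∧ x)))) = max(0.66, 0) = 0.66
((x → ((z → not w) → (((not w → x) → x) → x))) → (((z → w) ∧ x) ∨ (not z ∧ (w ∨ not (w ∧ x))))): 1 > 0.66, so result = 0.66
(not x ∨ ((x → ((z → not w) → (((not w → x) → x) → x))) → (((z → w) ∧ x) ∨ (not z ∧ (w ∨ not (w ∧ x)))))) = max(0, 0.66) = 0.66

0.66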